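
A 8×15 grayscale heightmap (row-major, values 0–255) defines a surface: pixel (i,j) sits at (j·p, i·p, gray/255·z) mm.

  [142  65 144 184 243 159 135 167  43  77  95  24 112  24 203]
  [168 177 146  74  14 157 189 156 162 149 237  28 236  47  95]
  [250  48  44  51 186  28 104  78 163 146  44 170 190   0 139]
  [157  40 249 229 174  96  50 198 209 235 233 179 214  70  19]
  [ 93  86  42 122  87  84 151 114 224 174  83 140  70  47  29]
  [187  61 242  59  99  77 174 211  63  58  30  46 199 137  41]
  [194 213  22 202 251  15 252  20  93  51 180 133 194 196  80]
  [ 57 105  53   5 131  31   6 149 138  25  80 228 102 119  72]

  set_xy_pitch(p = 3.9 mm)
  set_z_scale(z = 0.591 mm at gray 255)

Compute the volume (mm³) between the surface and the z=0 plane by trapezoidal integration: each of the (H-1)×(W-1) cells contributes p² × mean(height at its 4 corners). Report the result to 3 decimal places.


height_mm = gray/255 × 0.591; cell vol = 3.9² × mean(4 corners)
unit = 3.9² × 0.591 / (4×255) = 0.00881285 mm³ per gray-sum
row 0: Σ corner-gray over 14 cells = 7096  → 62.5360
row 1: Σ corner-gray over 14 cells = 6700  → 59.0461
row 2: Σ corner-gray over 14 cells = 7421  → 65.4002
row 3: Σ corner-gray over 14 cells = 7498  → 66.0788
row 4: Σ corner-gray over 14 cells = 6110  → 53.8465
row 5: Σ corner-gray over 14 cells = 7058  → 62.2011
row 6: Σ corner-gray over 14 cells = 6391  → 56.3229
Σ rows: total corner-gray = 48274  → 425.4317 mm³

425.432


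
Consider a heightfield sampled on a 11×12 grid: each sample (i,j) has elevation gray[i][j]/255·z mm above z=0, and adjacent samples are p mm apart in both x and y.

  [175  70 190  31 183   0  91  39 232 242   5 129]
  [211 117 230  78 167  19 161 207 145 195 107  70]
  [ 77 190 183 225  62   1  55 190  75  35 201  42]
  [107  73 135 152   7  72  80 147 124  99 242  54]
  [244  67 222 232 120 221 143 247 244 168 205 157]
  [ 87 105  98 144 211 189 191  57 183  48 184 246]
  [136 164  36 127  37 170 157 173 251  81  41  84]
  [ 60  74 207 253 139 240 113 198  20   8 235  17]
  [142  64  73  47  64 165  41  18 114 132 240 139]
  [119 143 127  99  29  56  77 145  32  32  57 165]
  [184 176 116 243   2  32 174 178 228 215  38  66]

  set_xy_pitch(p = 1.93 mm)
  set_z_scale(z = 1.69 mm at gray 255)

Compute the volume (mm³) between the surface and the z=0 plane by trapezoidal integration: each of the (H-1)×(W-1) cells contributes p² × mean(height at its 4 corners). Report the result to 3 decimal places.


345.402

height_mm = gray/255 × 1.69; cell vol = 1.93² × mean(4 corners)
unit = 1.93² × 1.69 / (4×255) = 0.00617165 mm³ per gray-sum
row 0: Σ corner-gray over 11 cells = 5603  → 34.5797
row 1: Σ corner-gray over 11 cells = 5686  → 35.0920
row 2: Σ corner-gray over 11 cells = 4976  → 30.7101
row 3: Σ corner-gray over 11 cells = 6562  → 40.4984
row 4: Σ corner-gray over 11 cells = 7292  → 45.0037
row 5: Σ corner-gray over 11 cells = 5847  → 36.0856
row 6: Σ corner-gray over 11 cells = 5745  → 35.4561
row 7: Σ corner-gray over 11 cells = 5248  → 32.3888
row 8: Σ corner-gray over 11 cells = 4075  → 25.1495
row 9: Σ corner-gray over 11 cells = 4932  → 30.4386
Σ rows: total corner-gray = 55966  → 345.4025 mm³


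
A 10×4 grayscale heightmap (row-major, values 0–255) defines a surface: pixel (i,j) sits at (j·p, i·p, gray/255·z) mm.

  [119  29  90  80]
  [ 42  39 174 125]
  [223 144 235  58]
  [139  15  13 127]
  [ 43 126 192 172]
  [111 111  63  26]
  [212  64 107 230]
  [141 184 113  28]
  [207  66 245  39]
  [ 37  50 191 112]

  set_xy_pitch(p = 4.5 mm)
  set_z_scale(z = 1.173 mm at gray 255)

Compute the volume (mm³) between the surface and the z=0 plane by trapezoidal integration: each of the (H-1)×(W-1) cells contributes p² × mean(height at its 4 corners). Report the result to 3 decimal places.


height_mm = gray/255 × 1.173; cell vol = 4.5² × mean(4 corners)
unit = 4.5² × 1.173 / (4×255) = 0.0232875 mm³ per gray-sum
row 0: Σ corner-gray over 3 cells = 1030  → 23.9861
row 1: Σ corner-gray over 3 cells = 1632  → 38.0052
row 2: Σ corner-gray over 3 cells = 1361  → 31.6943
row 3: Σ corner-gray over 3 cells = 1173  → 27.3162
row 4: Σ corner-gray over 3 cells = 1336  → 31.1121
row 5: Σ corner-gray over 3 cells = 1269  → 29.5518
row 6: Σ corner-gray over 3 cells = 1547  → 36.0258
row 7: Σ corner-gray over 3 cells = 1631  → 37.9819
row 8: Σ corner-gray over 3 cells = 1499  → 34.9080
Σ rows: total corner-gray = 12478  → 290.5814 mm³

290.581


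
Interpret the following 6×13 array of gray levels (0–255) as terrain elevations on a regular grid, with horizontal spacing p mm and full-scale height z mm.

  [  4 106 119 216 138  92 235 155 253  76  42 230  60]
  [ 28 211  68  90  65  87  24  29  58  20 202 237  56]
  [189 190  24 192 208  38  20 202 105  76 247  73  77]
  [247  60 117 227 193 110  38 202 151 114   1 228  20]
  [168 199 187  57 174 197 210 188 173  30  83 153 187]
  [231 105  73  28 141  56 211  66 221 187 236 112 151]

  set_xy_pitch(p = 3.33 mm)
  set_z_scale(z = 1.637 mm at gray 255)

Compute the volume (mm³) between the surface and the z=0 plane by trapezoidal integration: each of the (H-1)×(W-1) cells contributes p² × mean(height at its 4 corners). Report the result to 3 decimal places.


height_mm = gray/255 × 1.637; cell vol = 3.33² × mean(4 corners)
unit = 3.33² × 1.637 / (4×255) = 0.0177966 mm³ per gray-sum
row 0: Σ corner-gray over 12 cells = 5654  → 100.6220
row 1: Σ corner-gray over 12 cells = 5282  → 94.0016
row 2: Σ corner-gray over 12 cells = 6165  → 109.7160
row 3: Σ corner-gray over 12 cells = 6806  → 121.1236
row 4: Σ corner-gray over 12 cells = 6911  → 122.9923
Σ rows: total corner-gray = 30818  → 548.4555 mm³

548.456


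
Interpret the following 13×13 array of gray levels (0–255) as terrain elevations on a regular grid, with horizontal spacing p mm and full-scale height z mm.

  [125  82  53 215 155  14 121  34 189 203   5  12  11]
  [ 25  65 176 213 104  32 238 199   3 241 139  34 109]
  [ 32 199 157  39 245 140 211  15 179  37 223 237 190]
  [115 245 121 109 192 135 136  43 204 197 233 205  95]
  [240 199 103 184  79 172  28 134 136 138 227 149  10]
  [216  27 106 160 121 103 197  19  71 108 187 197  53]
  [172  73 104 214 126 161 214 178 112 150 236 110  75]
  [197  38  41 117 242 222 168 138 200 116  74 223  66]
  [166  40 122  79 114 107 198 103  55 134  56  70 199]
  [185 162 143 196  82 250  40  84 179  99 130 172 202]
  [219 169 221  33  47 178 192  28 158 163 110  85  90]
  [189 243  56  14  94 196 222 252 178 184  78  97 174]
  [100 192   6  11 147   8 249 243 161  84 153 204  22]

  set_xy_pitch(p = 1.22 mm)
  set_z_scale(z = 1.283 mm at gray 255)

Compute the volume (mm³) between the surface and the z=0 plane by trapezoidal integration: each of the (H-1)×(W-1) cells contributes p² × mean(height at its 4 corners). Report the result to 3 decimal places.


height_mm = gray/255 × 1.283; cell vol = 1.22² × mean(4 corners)
unit = 1.22² × 1.283 / (4×255) = 0.00187217 mm³ per gray-sum
row 0: Σ corner-gray over 12 cells = 5324  → 9.9675
row 1: Σ corner-gray over 12 cells = 6608  → 12.3713
row 2: Σ corner-gray over 12 cells = 7436  → 13.9215
row 3: Σ corner-gray over 12 cells = 7198  → 13.4759
row 4: Σ corner-gray over 12 cells = 6209  → 11.6243
row 5: Σ corner-gray over 12 cells = 6464  → 12.1017
row 6: Σ corner-gray over 12 cells = 7024  → 13.1501
row 7: Σ corner-gray over 12 cells = 5942  → 11.1245
row 8: Σ corner-gray over 12 cells = 5982  → 11.1993
row 9: Σ corner-gray over 12 cells = 6538  → 12.2403
row 10: Σ corner-gray over 12 cells = 6668  → 12.4837
row 11: Σ corner-gray over 12 cells = 6629  → 12.4106
Σ rows: total corner-gray = 78022  → 146.0707 mm³

146.071


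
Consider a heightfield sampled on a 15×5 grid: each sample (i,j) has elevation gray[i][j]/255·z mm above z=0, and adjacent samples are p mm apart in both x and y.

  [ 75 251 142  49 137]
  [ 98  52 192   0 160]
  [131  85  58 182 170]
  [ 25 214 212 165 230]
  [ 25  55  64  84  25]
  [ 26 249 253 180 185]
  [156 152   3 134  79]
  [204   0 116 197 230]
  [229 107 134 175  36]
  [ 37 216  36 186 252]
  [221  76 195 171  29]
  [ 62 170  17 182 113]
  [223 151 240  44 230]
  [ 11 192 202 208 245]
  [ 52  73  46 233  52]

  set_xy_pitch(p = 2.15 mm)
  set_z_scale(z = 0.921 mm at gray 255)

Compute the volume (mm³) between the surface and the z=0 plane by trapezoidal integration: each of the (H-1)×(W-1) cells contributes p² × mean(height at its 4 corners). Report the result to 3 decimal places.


125.900

height_mm = gray/255 × 0.921; cell vol = 2.15² × mean(4 corners)
unit = 2.15² × 0.921 / (4×255) = 0.00417385 mm³ per gray-sum
row 0: Σ corner-gray over 4 cells = 1842  → 7.6882
row 1: Σ corner-gray over 4 cells = 1697  → 7.0830
row 2: Σ corner-gray over 4 cells = 2388  → 9.9671
row 3: Σ corner-gray over 4 cells = 1893  → 7.9011
row 4: Σ corner-gray over 4 cells = 2031  → 8.4771
row 5: Σ corner-gray over 4 cells = 2388  → 9.9671
row 6: Σ corner-gray over 4 cells = 1873  → 7.8176
row 7: Σ corner-gray over 4 cells = 2157  → 9.0030
row 8: Σ corner-gray over 4 cells = 2262  → 9.4412
row 9: Σ corner-gray over 4 cells = 2299  → 9.5957
row 10: Σ corner-gray over 4 cells = 2047  → 8.5439
row 11: Σ corner-gray over 4 cells = 2236  → 9.3327
row 12: Σ corner-gray over 4 cells = 2783  → 11.6158
row 13: Σ corner-gray over 4 cells = 2268  → 9.4663
Σ rows: total corner-gray = 30164  → 125.8999 mm³


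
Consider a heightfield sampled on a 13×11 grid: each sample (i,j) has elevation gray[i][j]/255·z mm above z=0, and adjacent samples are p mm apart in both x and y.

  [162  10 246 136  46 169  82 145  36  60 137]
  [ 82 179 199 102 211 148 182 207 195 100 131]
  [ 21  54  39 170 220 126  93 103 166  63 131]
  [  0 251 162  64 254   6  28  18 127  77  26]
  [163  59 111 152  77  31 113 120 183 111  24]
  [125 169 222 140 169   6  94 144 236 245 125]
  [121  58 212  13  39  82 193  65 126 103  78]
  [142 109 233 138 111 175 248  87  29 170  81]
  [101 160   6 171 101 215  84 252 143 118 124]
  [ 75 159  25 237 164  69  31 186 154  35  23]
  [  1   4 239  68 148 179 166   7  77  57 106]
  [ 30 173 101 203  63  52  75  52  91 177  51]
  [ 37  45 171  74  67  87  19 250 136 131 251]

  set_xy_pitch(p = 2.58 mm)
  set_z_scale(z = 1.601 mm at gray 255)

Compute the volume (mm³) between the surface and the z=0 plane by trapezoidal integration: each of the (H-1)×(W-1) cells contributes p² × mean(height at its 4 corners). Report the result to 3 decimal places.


height_mm = gray/255 × 1.601; cell vol = 2.58² × mean(4 corners)
unit = 2.58² × 1.601 / (4×255) = 0.0104479 mm³ per gray-sum
row 0: Σ corner-gray over 10 cells = 5418  → 56.6069
row 1: Σ corner-gray over 10 cells = 5479  → 57.2443
row 2: Σ corner-gray over 10 cells = 4220  → 44.0903
row 3: Σ corner-gray over 10 cells = 4101  → 42.8470
row 4: Σ corner-gray over 10 cells = 5201  → 54.3397
row 5: Σ corner-gray over 10 cells = 5081  → 53.0860
row 6: Σ corner-gray over 10 cells = 4804  → 50.1919
row 7: Σ corner-gray over 10 cells = 5548  → 57.9652
row 8: Σ corner-gray over 10 cells = 4943  → 51.6442
row 9: Σ corner-gray over 10 cells = 4215  → 44.0381
row 10: Σ corner-gray over 10 cells = 4052  → 42.3350
row 11: Σ corner-gray over 10 cells = 4303  → 44.9575
Σ rows: total corner-gray = 57365  → 599.3459 mm³

599.346


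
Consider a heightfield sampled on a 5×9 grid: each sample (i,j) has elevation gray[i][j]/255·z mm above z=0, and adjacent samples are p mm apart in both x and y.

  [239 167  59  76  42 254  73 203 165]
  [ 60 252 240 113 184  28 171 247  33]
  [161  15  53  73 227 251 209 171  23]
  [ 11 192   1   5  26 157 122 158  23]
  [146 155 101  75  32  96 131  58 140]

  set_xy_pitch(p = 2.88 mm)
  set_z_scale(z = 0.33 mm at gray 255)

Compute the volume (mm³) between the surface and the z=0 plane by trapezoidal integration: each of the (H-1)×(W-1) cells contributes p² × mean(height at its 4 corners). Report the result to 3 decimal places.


42.764

height_mm = gray/255 × 0.33; cell vol = 2.88² × mean(4 corners)
unit = 2.88² × 0.33 / (4×255) = 0.00268348 mm³ per gray-sum
row 0: Σ corner-gray over 8 cells = 4715  → 12.6526
row 1: Σ corner-gray over 8 cells = 4745  → 12.7331
row 2: Σ corner-gray over 8 cells = 3538  → 9.4942
row 3: Σ corner-gray over 8 cells = 2938  → 7.8841
Σ rows: total corner-gray = 15936  → 42.7640 mm³


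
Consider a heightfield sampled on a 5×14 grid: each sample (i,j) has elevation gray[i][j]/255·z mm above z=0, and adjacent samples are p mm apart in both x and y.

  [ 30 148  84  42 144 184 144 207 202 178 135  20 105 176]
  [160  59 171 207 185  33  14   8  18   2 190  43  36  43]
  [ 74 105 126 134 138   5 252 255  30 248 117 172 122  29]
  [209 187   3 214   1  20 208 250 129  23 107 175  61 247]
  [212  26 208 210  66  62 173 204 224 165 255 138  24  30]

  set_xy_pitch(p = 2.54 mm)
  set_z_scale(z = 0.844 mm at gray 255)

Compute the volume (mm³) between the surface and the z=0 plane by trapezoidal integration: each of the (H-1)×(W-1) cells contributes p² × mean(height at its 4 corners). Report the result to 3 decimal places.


height_mm = gray/255 × 0.844; cell vol = 2.54² × mean(4 corners)
unit = 2.54² × 0.844 / (4×255) = 0.00533838 mm³ per gray-sum
row 0: Σ corner-gray over 13 cells = 5527  → 29.5052
row 1: Σ corner-gray over 13 cells = 5646  → 30.1405
row 2: Σ corner-gray over 13 cells = 6723  → 35.8899
row 3: Σ corner-gray over 13 cells = 6964  → 37.1765
Σ rows: total corner-gray = 24860  → 132.7122 mm³

132.712


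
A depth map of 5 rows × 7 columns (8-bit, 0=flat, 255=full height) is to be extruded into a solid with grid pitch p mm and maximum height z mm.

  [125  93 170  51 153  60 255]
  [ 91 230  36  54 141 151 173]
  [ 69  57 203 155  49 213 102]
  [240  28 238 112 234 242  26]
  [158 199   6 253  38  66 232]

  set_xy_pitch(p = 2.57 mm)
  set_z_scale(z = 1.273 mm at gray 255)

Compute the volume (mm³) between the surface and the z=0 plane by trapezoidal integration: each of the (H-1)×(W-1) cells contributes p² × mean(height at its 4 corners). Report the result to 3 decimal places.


106.518

height_mm = gray/255 × 1.273; cell vol = 2.57² × mean(4 corners)
unit = 2.57² × 1.273 / (4×255) = 0.00824317 mm³ per gray-sum
row 0: Σ corner-gray over 6 cells = 2922  → 24.0866
row 1: Σ corner-gray over 6 cells = 3013  → 24.8367
row 2: Σ corner-gray over 6 cells = 3499  → 28.8429
row 3: Σ corner-gray over 6 cells = 3488  → 28.7522
Σ rows: total corner-gray = 12922  → 106.5183 mm³


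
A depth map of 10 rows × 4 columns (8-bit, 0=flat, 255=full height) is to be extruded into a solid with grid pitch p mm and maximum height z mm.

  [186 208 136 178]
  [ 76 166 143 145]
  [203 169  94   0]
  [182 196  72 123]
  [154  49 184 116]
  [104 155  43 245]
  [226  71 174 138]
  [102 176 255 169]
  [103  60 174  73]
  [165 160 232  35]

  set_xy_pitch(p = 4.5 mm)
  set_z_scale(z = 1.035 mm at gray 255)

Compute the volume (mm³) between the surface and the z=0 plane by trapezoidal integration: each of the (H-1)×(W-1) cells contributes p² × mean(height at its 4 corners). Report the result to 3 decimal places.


height_mm = gray/255 × 1.035; cell vol = 4.5² × mean(4 corners)
unit = 4.5² × 1.035 / (4×255) = 0.0205478 mm³ per gray-sum
row 0: Σ corner-gray over 3 cells = 1891  → 38.8559
row 1: Σ corner-gray over 3 cells = 1568  → 32.2189
row 2: Σ corner-gray over 3 cells = 1570  → 32.2600
row 3: Σ corner-gray over 3 cells = 1577  → 32.4039
row 4: Σ corner-gray over 3 cells = 1481  → 30.4313
row 5: Σ corner-gray over 3 cells = 1599  → 32.8559
row 6: Σ corner-gray over 3 cells = 1987  → 40.8285
row 7: Σ corner-gray over 3 cells = 1777  → 36.5134
row 8: Σ corner-gray over 3 cells = 1628  → 33.4518
Σ rows: total corner-gray = 15078  → 309.8196 mm³

309.820


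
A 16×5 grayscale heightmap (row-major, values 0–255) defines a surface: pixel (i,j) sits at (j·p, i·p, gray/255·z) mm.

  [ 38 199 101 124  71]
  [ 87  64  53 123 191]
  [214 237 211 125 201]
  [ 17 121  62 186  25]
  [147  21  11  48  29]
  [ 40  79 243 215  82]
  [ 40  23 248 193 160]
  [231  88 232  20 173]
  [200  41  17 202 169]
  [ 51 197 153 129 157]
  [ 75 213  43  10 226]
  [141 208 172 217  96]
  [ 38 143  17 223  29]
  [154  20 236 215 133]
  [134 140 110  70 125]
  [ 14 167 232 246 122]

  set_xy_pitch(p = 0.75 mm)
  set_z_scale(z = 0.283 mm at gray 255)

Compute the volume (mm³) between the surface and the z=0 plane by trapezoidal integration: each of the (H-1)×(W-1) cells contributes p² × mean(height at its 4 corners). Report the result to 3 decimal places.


height_mm = gray/255 × 0.283; cell vol = 0.75² × mean(4 corners)
unit = 0.75² × 0.283 / (4×255) = 0.000156066 mm³ per gray-sum
row 0: Σ corner-gray over 4 cells = 1715  → 0.2677
row 1: Σ corner-gray over 4 cells = 2319  → 0.3619
row 2: Σ corner-gray over 4 cells = 2341  → 0.3654
row 3: Σ corner-gray over 4 cells = 1116  → 0.1742
row 4: Σ corner-gray over 4 cells = 1532  → 0.2391
row 5: Σ corner-gray over 4 cells = 2324  → 0.3627
row 6: Σ corner-gray over 4 cells = 2212  → 0.3452
row 7: Σ corner-gray over 4 cells = 1973  → 0.3079
row 8: Σ corner-gray over 4 cells = 2055  → 0.3207
row 9: Σ corner-gray over 4 cells = 1999  → 0.3120
row 10: Σ corner-gray over 4 cells = 2264  → 0.3533
row 11: Σ corner-gray over 4 cells = 2264  → 0.3533
row 12: Σ corner-gray over 4 cells = 2062  → 0.3218
row 13: Σ corner-gray over 4 cells = 2128  → 0.3321
row 14: Σ corner-gray over 4 cells = 2325  → 0.3629
Σ rows: total corner-gray = 30629  → 4.7802 mm³

4.780


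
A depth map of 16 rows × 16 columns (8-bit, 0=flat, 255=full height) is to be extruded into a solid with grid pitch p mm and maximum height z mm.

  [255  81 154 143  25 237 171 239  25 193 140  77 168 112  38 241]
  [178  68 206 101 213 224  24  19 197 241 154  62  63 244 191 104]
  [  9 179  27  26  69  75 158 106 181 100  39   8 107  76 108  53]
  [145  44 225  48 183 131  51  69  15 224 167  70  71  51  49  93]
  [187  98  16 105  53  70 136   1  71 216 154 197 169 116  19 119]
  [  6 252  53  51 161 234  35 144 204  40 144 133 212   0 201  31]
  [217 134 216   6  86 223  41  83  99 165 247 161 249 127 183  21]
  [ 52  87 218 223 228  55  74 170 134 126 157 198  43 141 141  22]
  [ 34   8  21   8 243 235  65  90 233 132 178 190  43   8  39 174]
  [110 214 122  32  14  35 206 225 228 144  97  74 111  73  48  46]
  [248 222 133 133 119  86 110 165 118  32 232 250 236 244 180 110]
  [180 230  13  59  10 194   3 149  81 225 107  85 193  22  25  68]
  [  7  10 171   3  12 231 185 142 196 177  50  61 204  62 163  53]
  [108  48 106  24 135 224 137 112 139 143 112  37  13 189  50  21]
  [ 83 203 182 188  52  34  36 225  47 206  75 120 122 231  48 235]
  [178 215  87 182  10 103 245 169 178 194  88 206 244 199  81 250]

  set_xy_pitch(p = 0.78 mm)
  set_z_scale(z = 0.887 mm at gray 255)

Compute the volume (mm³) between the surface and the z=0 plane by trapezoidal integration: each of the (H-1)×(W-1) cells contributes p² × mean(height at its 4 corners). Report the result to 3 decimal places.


height_mm = gray/255 × 0.887; cell vol = 0.78² × mean(4 corners)
unit = 0.78² × 0.887 / (4×255) = 0.000529069 mm³ per gray-sum
row 0: Σ corner-gray over 15 cells = 8398  → 4.4431
row 1: Σ corner-gray over 15 cells = 6876  → 3.6379
row 2: Σ corner-gray over 15 cells = 5614  → 2.9702
row 3: Σ corner-gray over 15 cells = 6182  → 3.2707
row 4: Σ corner-gray over 15 cells = 6913  → 3.6575
row 5: Σ corner-gray over 15 cells = 8043  → 4.2553
row 6: Σ corner-gray over 15 cells = 8342  → 4.4135
row 7: Σ corner-gray over 15 cells = 7258  → 3.8400
row 8: Σ corner-gray over 15 cells = 6596  → 3.4897
row 9: Σ corner-gray over 15 cells = 8280  → 4.3807
row 10: Σ corner-gray over 15 cells = 7918  → 4.1892
row 11: Σ corner-gray over 15 cells = 6434  → 3.4040
row 12: Σ corner-gray over 15 cells = 6461  → 3.4183
row 13: Σ corner-gray over 15 cells = 6923  → 3.6627
row 14: Σ corner-gray over 15 cells = 8686  → 4.5955
Σ rows: total corner-gray = 108924  → 57.6284 mm³

57.628


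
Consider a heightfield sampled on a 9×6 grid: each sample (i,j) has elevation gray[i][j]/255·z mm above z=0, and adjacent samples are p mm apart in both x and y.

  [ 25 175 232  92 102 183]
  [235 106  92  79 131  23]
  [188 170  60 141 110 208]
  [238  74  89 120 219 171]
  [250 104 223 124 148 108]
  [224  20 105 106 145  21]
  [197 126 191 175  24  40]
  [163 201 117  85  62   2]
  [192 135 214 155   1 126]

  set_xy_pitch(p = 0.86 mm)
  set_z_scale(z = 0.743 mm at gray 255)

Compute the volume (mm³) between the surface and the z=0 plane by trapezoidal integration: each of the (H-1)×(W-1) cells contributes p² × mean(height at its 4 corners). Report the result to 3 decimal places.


height_mm = gray/255 × 0.743; cell vol = 0.86² × mean(4 corners)
unit = 0.86² × 0.743 / (4×255) = 0.000538748 mm³ per gray-sum
row 0: Σ corner-gray over 5 cells = 2484  → 1.3382
row 1: Σ corner-gray over 5 cells = 2432  → 1.3102
row 2: Σ corner-gray over 5 cells = 2771  → 1.4929
row 3: Σ corner-gray over 5 cells = 2969  → 1.5995
row 4: Σ corner-gray over 5 cells = 2553  → 1.3754
row 5: Σ corner-gray over 5 cells = 2266  → 1.2208
row 6: Σ corner-gray over 5 cells = 2364  → 1.2736
row 7: Σ corner-gray over 5 cells = 2423  → 1.3054
Σ rows: total corner-gray = 20262  → 10.9161 mm³

10.916


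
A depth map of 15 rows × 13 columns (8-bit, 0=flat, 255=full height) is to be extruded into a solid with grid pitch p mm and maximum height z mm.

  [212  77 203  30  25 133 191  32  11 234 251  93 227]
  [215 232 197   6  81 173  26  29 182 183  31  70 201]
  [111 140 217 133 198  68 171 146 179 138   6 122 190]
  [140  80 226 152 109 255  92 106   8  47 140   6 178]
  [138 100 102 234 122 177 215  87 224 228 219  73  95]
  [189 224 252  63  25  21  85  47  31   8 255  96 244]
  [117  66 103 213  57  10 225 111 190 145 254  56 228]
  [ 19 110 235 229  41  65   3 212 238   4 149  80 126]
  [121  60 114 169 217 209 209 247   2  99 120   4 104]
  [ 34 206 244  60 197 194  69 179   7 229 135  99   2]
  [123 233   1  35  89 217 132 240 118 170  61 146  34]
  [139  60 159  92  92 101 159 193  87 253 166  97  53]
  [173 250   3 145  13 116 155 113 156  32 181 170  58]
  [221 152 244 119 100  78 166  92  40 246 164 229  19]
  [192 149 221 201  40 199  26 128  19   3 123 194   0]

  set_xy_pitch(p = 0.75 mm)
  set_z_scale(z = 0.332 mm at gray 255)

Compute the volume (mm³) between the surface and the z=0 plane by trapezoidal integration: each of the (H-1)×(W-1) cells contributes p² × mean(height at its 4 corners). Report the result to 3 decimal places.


15.857

height_mm = gray/255 × 0.332; cell vol = 0.75² × mean(4 corners)
unit = 0.75² × 0.332 / (4×255) = 0.000183088 mm³ per gray-sum
row 0: Σ corner-gray over 12 cells = 5835  → 1.0683
row 1: Σ corner-gray over 12 cells = 6173  → 1.1302
row 2: Σ corner-gray over 12 cells = 6097  → 1.1163
row 3: Σ corner-gray over 12 cells = 6555  → 1.2001
row 4: Σ corner-gray over 12 cells = 6442  → 1.1795
row 5: Σ corner-gray over 12 cells = 5852  → 1.0714
row 6: Σ corner-gray over 12 cells = 6082  → 1.1135
row 7: Σ corner-gray over 12 cells = 6002  → 1.0989
row 8: Σ corner-gray over 12 cells = 6399  → 1.1716
row 9: Σ corner-gray over 12 cells = 6315  → 1.1562
row 10: Σ corner-gray over 12 cells = 6151  → 1.1262
row 11: Σ corner-gray over 12 cells = 6009  → 1.1002
row 12: Σ corner-gray over 12 cells = 6399  → 1.1716
row 13: Σ corner-gray over 12 cells = 6298  → 1.1531
Σ rows: total corner-gray = 86609  → 15.8571 mm³


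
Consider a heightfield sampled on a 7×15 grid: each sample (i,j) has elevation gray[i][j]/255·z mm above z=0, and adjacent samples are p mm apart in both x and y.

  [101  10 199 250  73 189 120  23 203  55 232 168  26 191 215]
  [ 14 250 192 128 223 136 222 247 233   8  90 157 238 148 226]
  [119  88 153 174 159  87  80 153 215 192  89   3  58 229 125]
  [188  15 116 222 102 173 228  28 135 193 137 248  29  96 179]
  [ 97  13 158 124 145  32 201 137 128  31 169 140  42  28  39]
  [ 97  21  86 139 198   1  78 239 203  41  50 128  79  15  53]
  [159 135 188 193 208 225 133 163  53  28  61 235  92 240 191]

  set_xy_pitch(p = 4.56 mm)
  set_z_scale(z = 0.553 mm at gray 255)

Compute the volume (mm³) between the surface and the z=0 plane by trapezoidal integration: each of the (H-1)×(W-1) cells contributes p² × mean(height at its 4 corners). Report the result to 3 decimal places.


height_mm = gray/255 × 0.553; cell vol = 4.56² × mean(4 corners)
unit = 4.56² × 0.553 / (4×255) = 0.0112734 mm³ per gray-sum
row 0: Σ corner-gray over 14 cells = 8578  → 96.7032
row 1: Σ corner-gray over 14 cells = 8388  → 94.5612
row 2: Σ corner-gray over 14 cells = 7415  → 83.5922
row 3: Σ corner-gray over 14 cells = 6643  → 74.8891
row 4: Σ corner-gray over 14 cells = 5538  → 62.4321
row 5: Σ corner-gray over 14 cells = 6964  → 78.5079
Σ rows: total corner-gray = 43526  → 490.6857 mm³

490.686


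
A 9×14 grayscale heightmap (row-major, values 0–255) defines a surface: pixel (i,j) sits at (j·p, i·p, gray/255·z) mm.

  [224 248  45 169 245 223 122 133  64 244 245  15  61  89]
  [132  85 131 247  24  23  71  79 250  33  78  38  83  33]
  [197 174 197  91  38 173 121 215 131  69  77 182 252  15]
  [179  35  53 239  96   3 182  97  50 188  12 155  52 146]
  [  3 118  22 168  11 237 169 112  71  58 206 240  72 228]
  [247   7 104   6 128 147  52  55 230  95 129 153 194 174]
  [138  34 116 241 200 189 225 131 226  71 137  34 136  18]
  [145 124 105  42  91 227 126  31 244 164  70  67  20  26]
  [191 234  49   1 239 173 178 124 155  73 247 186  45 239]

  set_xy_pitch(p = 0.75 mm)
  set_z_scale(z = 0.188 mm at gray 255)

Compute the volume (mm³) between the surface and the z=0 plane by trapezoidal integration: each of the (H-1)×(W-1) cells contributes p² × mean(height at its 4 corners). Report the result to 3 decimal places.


height_mm = gray/255 × 0.188; cell vol = 0.75² × mean(4 corners)
unit = 0.75² × 0.188 / (4×255) = 0.000103676 mm³ per gray-sum
row 0: Σ corner-gray over 13 cells = 6390  → 0.6625
row 1: Σ corner-gray over 13 cells = 6101  → 0.6325
row 2: Σ corner-gray over 13 cells = 6301  → 0.6533
row 3: Σ corner-gray over 13 cells = 5848  → 0.6063
row 4: Σ corner-gray over 13 cells = 6220  → 0.6449
row 5: Σ corner-gray over 13 cells = 6657  → 0.6902
row 6: Σ corner-gray over 13 cells = 6429  → 0.6665
row 7: Σ corner-gray over 13 cells = 6631  → 0.6875
Σ rows: total corner-gray = 50577  → 5.2436 mm³

5.244


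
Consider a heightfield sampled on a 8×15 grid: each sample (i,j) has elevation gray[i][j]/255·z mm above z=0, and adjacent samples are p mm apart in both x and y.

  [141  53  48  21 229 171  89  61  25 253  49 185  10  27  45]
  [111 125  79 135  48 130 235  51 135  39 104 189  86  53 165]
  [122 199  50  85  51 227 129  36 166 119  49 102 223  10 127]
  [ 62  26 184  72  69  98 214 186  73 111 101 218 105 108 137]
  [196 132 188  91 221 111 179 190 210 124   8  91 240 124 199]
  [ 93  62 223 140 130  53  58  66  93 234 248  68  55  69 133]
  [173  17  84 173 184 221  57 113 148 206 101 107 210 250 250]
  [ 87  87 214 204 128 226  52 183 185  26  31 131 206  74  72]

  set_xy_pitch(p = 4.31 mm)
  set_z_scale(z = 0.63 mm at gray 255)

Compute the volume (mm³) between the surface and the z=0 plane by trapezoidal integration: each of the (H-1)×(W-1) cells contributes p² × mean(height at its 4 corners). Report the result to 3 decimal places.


557.760

height_mm = gray/255 × 0.63; cell vol = 4.31² × mean(4 corners)
unit = 4.31² × 0.63 / (4×255) = 0.0114735 mm³ per gray-sum
row 0: Σ corner-gray over 14 cells = 5722  → 65.6512
row 1: Σ corner-gray over 14 cells = 6235  → 71.5371
row 2: Σ corner-gray over 14 cells = 6470  → 74.2334
row 3: Σ corner-gray over 14 cells = 7542  → 86.5329
row 4: Σ corner-gray over 14 cells = 7437  → 85.3282
row 5: Σ corner-gray over 14 cells = 7389  → 84.7775
row 6: Σ corner-gray over 14 cells = 7818  → 89.6996
Σ rows: total corner-gray = 48613  → 557.7600 mm³


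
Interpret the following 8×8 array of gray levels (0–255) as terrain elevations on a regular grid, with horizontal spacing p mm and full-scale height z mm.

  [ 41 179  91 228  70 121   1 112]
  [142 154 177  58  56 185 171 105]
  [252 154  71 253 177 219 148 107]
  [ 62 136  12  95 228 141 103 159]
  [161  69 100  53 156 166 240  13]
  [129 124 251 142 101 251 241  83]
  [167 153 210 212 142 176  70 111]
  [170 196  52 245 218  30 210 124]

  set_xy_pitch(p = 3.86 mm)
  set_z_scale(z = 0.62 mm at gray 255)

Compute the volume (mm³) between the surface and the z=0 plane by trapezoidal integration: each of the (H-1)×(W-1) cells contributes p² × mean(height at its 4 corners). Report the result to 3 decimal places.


height_mm = gray/255 × 0.62; cell vol = 3.86² × mean(4 corners)
unit = 3.86² × 0.62 / (4×255) = 0.00905662 mm³ per gray-sum
row 0: Σ corner-gray over 7 cells = 3382  → 30.6295
row 1: Σ corner-gray over 7 cells = 4252  → 38.5087
row 2: Σ corner-gray over 7 cells = 4054  → 36.7155
row 3: Σ corner-gray over 7 cells = 3393  → 30.7291
row 4: Σ corner-gray over 7 cells = 4174  → 37.8023
row 5: Σ corner-gray over 7 cells = 4636  → 41.9865
row 6: Σ corner-gray over 7 cells = 4400  → 39.8491
Σ rows: total corner-gray = 28291  → 256.2208 mm³

256.221


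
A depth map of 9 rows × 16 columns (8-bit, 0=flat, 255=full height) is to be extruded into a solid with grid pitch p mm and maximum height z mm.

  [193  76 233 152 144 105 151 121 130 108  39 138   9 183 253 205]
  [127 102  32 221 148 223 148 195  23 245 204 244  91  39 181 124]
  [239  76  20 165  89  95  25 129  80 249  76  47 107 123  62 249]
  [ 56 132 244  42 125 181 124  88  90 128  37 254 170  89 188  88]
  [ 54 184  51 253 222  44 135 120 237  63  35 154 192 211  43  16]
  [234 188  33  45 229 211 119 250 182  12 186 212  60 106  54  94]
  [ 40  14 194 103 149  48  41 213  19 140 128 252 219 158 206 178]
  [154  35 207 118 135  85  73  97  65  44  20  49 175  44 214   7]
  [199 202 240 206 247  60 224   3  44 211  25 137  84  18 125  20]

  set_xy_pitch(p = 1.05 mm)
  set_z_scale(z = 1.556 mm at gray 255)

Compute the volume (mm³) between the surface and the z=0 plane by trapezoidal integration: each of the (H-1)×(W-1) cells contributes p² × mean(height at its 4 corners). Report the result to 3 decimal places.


height_mm = gray/255 × 1.556; cell vol = 1.05² × mean(4 corners)
unit = 1.05² × 1.556 / (4×255) = 0.00168185 mm³ per gray-sum
row 0: Σ corner-gray over 15 cells = 8525  → 14.3378
row 1: Σ corner-gray over 15 cells = 7617  → 12.8107
row 2: Σ corner-gray over 15 cells = 7102  → 11.9445
row 3: Σ corner-gray over 15 cells = 7886  → 13.2631
row 4: Σ corner-gray over 15 cells = 8060  → 13.5557
row 5: Σ corner-gray over 15 cells = 8088  → 13.6028
row 6: Σ corner-gray over 15 cells = 6869  → 11.5526
row 7: Σ corner-gray over 15 cells = 6754  → 11.3592
Σ rows: total corner-gray = 60901  → 102.4265 mm³

102.427


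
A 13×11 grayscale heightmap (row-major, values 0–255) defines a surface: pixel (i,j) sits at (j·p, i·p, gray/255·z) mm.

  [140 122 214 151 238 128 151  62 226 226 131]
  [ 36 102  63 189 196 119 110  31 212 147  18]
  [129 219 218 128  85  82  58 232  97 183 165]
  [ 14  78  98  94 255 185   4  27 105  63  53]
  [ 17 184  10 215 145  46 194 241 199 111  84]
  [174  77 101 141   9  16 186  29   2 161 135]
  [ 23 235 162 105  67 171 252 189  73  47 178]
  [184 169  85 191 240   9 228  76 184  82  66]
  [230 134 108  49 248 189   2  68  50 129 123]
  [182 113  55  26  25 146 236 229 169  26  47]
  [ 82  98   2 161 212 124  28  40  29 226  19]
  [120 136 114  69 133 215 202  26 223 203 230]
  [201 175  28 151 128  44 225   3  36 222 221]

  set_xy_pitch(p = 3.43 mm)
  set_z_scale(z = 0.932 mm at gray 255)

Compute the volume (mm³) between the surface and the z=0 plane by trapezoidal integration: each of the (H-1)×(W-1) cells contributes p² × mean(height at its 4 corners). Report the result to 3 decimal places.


height_mm = gray/255 × 0.932; cell vol = 3.43² × mean(4 corners)
unit = 3.43² × 0.932 / (4×255) = 0.0107499 mm³ per gray-sum
row 0: Σ corner-gray over 10 cells = 5699  → 61.2636
row 1: Σ corner-gray over 10 cells = 5290  → 56.8669
row 2: Σ corner-gray over 10 cells = 4783  → 51.4167
row 3: Σ corner-gray over 10 cells = 4676  → 50.2665
row 4: Σ corner-gray over 10 cells = 4544  → 48.8475
row 5: Σ corner-gray over 10 cells = 4556  → 48.9765
row 6: Σ corner-gray over 10 cells = 5581  → 59.9951
row 7: Σ corner-gray over 10 cells = 5085  → 54.6632
row 8: Σ corner-gray over 10 cells = 4586  → 49.2990
row 9: Σ corner-gray over 10 cells = 4220  → 45.3645
row 10: Σ corner-gray over 10 cells = 4933  → 53.0292
row 11: Σ corner-gray over 10 cells = 5438  → 58.4579
Σ rows: total corner-gray = 59391  → 638.4467 mm³

638.447


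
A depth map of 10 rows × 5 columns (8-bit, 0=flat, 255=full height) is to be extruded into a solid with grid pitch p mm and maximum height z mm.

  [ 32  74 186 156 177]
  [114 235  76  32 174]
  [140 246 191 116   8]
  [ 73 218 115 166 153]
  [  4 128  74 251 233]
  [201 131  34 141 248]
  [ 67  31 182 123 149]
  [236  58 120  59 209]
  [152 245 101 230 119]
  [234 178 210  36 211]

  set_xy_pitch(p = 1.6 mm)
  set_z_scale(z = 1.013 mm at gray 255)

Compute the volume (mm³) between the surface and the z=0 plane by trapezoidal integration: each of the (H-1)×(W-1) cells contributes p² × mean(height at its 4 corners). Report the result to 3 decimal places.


height_mm = gray/255 × 1.013; cell vol = 1.6² × mean(4 corners)
unit = 1.6² × 1.013 / (4×255) = 0.00254243 mm³ per gray-sum
row 0: Σ corner-gray over 4 cells = 2015  → 5.1230
row 1: Σ corner-gray over 4 cells = 2228  → 5.6645
row 2: Σ corner-gray over 4 cells = 2478  → 6.3001
row 3: Σ corner-gray over 4 cells = 2367  → 6.0179
row 4: Σ corner-gray over 4 cells = 2204  → 5.6035
row 5: Σ corner-gray over 4 cells = 1949  → 4.9552
row 6: Σ corner-gray over 4 cells = 1807  → 4.5942
row 7: Σ corner-gray over 4 cells = 2342  → 5.9544
row 8: Σ corner-gray over 4 cells = 2716  → 6.9052
Σ rows: total corner-gray = 20106  → 51.1181 mm³

51.118


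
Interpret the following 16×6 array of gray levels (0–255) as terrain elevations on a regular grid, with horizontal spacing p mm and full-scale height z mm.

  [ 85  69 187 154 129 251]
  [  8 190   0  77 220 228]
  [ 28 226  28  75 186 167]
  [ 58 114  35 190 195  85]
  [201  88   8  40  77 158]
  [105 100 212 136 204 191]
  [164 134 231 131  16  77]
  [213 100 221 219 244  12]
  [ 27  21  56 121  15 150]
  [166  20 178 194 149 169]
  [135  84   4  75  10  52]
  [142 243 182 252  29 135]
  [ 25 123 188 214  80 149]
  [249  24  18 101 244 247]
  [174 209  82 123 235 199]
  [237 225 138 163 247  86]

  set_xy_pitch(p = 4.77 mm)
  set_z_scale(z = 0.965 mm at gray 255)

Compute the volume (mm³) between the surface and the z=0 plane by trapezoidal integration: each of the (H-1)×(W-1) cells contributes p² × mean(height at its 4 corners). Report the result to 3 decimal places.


830.797

height_mm = gray/255 × 0.965; cell vol = 4.77² × mean(4 corners)
unit = 4.77² × 0.965 / (4×255) = 0.021526 mm³ per gray-sum
row 0: Σ corner-gray over 5 cells = 2624  → 56.4843
row 1: Σ corner-gray over 5 cells = 2435  → 52.4159
row 2: Σ corner-gray over 5 cells = 2436  → 52.4374
row 3: Σ corner-gray over 5 cells = 1996  → 42.9660
row 4: Σ corner-gray over 5 cells = 2385  → 51.3396
row 5: Σ corner-gray over 5 cells = 2865  → 61.6721
row 6: Σ corner-gray over 5 cells = 3058  → 65.8266
row 7: Σ corner-gray over 5 cells = 2396  → 51.5764
row 8: Σ corner-gray over 5 cells = 2020  → 43.4826
row 9: Σ corner-gray over 5 cells = 1950  → 41.9758
row 10: Σ corner-gray over 5 cells = 2222  → 47.8308
row 11: Σ corner-gray over 5 cells = 3073  → 66.1495
row 12: Σ corner-gray over 5 cells = 2654  → 57.1301
row 13: Σ corner-gray over 5 cells = 2941  → 63.3080
row 14: Σ corner-gray over 5 cells = 3540  → 76.2021
Σ rows: total corner-gray = 38595  → 830.7970 mm³


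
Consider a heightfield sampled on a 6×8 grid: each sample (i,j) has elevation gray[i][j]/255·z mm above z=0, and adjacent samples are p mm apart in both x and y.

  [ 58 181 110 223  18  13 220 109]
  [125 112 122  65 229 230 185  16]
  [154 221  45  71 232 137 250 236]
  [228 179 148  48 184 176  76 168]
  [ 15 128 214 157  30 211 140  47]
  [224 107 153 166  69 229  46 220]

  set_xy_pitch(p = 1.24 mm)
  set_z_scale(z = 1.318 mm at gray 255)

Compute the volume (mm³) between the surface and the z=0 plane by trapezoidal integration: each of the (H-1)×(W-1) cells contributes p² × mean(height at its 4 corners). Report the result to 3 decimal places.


39.774

height_mm = gray/255 × 1.318; cell vol = 1.24² × mean(4 corners)
unit = 1.24² × 1.318 / (4×255) = 0.00198682 mm³ per gray-sum
row 0: Σ corner-gray over 7 cells = 3724  → 7.3989
row 1: Σ corner-gray over 7 cells = 4329  → 8.6009
row 2: Σ corner-gray over 7 cells = 4320  → 8.5831
row 3: Σ corner-gray over 7 cells = 3840  → 7.6294
row 4: Σ corner-gray over 7 cells = 3806  → 7.5618
Σ rows: total corner-gray = 20019  → 39.7742 mm³


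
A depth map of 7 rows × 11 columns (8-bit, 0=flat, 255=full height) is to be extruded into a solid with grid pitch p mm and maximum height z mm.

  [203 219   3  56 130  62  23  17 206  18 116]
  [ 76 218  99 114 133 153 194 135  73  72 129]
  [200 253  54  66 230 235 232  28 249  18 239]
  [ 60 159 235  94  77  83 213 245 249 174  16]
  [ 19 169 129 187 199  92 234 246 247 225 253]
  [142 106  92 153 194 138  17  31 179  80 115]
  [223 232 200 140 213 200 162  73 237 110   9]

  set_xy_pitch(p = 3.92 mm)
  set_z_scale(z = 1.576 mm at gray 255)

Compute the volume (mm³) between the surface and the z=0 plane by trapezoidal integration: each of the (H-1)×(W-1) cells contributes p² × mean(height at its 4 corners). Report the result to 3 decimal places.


height_mm = gray/255 × 1.576; cell vol = 3.92² × mean(4 corners)
unit = 3.92² × 1.576 / (4×255) = 0.0237426 mm³ per gray-sum
row 0: Σ corner-gray over 10 cells = 4374  → 103.8501
row 1: Σ corner-gray over 10 cells = 5756  → 136.6624
row 2: Σ corner-gray over 10 cells = 6303  → 149.6496
row 3: Σ corner-gray over 10 cells = 6862  → 162.9217
row 4: Σ corner-gray over 10 cells = 5965  → 141.6246
row 5: Σ corner-gray over 10 cells = 5603  → 133.0298
Σ rows: total corner-gray = 34863  → 827.7381 mm³

827.738


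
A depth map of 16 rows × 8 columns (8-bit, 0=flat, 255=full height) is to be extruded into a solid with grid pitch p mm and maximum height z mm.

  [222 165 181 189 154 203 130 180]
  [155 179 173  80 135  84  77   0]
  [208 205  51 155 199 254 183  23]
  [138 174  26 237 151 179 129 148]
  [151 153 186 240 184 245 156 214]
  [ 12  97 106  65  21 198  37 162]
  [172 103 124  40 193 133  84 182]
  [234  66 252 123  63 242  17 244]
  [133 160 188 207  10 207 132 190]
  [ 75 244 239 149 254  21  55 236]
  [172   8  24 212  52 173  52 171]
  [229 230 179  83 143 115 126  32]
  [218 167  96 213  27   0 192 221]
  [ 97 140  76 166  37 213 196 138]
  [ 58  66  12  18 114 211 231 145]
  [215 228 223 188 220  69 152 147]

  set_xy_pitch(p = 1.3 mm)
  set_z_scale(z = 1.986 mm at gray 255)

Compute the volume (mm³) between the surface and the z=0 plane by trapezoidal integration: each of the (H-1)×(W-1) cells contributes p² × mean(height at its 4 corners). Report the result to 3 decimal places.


height_mm = gray/255 × 1.986; cell vol = 1.3² × mean(4 corners)
unit = 1.3² × 1.986 / (4×255) = 0.00329053 mm³ per gray-sum
row 0: Σ corner-gray over 7 cells = 4057  → 13.3497
row 1: Σ corner-gray over 7 cells = 3936  → 12.9515
row 2: Σ corner-gray over 7 cells = 4403  → 14.4882
row 3: Σ corner-gray over 7 cells = 4771  → 15.6991
row 4: Σ corner-gray over 7 cells = 3915  → 12.8824
row 5: Σ corner-gray over 7 cells = 2930  → 9.6413
row 6: Σ corner-gray over 7 cells = 3712  → 12.2144
row 7: Σ corner-gray over 7 cells = 4135  → 13.6063
row 8: Σ corner-gray over 7 cells = 4366  → 14.3665
row 9: Σ corner-gray over 7 cells = 3620  → 11.9117
row 10: Σ corner-gray over 7 cells = 3398  → 11.1812
row 11: Σ corner-gray over 7 cells = 3842  → 12.6422
row 12: Σ corner-gray over 7 cells = 3720  → 12.2408
row 13: Σ corner-gray over 7 cells = 3398  → 11.1812
row 14: Σ corner-gray over 7 cells = 4029  → 13.2575
Σ rows: total corner-gray = 58232  → 191.6141 mm³

191.614
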